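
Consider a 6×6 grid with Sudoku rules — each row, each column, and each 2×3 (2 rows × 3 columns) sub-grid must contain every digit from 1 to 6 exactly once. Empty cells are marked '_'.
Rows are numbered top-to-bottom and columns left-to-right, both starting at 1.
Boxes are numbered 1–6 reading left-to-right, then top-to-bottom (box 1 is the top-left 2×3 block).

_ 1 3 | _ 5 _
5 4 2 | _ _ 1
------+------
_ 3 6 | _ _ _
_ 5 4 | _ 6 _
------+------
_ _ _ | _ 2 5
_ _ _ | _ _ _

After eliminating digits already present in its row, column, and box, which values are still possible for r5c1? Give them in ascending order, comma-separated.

Row 5 already contains {2, 5}.
Column 1 already contains {5}.
Its 2×3 block (box 5) already contains {}.
Removing those from 1–6 leaves {1, 3, 4, 6} as the candidates for r5c1.

1,3,4,6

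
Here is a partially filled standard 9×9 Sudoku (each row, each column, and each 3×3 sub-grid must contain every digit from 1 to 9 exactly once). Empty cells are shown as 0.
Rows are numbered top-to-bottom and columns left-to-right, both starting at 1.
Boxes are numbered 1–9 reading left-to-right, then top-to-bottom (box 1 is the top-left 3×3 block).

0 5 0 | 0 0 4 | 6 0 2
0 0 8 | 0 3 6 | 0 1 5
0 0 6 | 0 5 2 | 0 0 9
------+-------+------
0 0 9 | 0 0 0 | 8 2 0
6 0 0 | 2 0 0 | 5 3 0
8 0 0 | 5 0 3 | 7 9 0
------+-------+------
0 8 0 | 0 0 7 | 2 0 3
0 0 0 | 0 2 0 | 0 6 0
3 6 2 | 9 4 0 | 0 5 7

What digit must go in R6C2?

Cell R6C2 itself could take any of {1, 2, 4} by direct elimination.
Consider where 2 can go in row 6.
R6C3 is out (column 3 already has a 2).
R6C5 is out (column 5 already has a 2).
R6C9 is out (column 9 already has a 2).
So the only cell in row 6 that can hold 2 is R6C2.
Therefore R6C2 = 2.

2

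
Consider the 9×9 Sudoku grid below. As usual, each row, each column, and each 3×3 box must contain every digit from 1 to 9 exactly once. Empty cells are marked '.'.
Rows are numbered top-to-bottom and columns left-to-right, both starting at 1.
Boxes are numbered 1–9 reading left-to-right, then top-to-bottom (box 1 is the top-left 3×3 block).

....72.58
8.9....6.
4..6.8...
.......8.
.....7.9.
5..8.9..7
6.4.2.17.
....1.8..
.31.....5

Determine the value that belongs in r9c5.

8

Cell r9c5 itself could take any of {4, 6, 8, 9} by direct elimination.
Consider where 8 can go in box 8.
r7c4 is out (column 4 already has a 8). r7c6 is out (column 6 already has a 8). r8c4 is out (row 8 already has a 8). r8c6 is out (row 8 already has a 8). The remaining empty cells in box 8 are similarly blocked.
So the only cell in box 8 that can hold 8 is r9c5.
Therefore r9c5 = 8.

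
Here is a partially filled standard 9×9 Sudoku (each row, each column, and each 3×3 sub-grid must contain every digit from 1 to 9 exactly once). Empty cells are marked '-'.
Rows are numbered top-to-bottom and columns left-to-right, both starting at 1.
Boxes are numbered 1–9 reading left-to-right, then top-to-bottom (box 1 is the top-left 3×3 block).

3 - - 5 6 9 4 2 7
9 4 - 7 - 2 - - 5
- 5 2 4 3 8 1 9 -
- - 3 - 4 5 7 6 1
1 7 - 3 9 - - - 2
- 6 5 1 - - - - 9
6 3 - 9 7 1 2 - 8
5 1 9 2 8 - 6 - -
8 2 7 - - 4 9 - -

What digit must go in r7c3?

4

Row 7 already contains {1, 2, 3, 6, 7, 8, 9}.
Column 3 already contains {2, 3, 5, 7, 9}.
Its 3×3 block (box 7) already contains {1, 2, 3, 5, 6, 7, 8, 9}.
The only value from 1–9 not eliminated is 4, so r7c3 = 4.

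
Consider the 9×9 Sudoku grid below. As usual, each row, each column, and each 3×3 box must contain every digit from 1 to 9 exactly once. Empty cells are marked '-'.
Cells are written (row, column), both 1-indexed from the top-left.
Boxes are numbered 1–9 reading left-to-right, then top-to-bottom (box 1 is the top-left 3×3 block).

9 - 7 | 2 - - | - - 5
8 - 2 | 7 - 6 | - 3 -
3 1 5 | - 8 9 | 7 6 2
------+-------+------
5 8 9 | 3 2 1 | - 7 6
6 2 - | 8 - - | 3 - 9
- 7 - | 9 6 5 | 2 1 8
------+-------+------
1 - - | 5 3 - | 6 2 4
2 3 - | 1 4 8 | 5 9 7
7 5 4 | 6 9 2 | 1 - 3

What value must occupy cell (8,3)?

6

Row 8 already contains {1, 2, 3, 4, 5, 7, 8, 9}.
Column 3 already contains {2, 4, 5, 7, 9}.
Its 3×3 block (box 7) already contains {1, 2, 3, 4, 5, 7}.
The only value from 1–9 not eliminated is 6, so (8,3) = 6.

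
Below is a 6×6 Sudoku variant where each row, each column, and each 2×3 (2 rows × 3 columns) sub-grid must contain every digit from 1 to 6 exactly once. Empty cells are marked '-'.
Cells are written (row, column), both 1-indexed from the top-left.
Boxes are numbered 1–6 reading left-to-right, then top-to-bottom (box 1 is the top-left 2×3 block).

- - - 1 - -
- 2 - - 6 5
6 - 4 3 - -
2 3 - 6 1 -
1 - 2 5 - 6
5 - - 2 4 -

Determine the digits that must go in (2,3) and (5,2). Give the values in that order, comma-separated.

1,4

For (2,3):
  Consider where 1 can go in row 2.
  (2,1) is out (column 1 already has a 1).
  (2,4) is out (column 4 already has a 1).
  So the only cell in row 2 that can hold 1 is (2,3).
  So (2,3) = 1.
For (5,2):
  Row 5 already contains {1, 2, 5, 6}.
  Column 2 already contains {2, 3}.
  Its 2×3 block (box 5) already contains {1, 2, 5}.
  The only value from 1–6 not eliminated is 4, so (5,2) = 4.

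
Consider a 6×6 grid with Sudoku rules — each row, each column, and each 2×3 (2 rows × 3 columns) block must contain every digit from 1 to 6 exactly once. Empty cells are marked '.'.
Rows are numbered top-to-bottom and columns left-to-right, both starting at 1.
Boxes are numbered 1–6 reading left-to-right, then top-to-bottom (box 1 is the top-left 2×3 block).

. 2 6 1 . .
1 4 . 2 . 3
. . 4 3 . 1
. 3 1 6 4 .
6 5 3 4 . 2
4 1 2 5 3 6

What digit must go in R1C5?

5

Row 1 already contains {1, 2, 6}.
Column 5 already contains {3, 4}.
Its 2×3 block (box 2) already contains {1, 2, 3}.
The only value from 1–6 not eliminated is 5, so R1C5 = 5.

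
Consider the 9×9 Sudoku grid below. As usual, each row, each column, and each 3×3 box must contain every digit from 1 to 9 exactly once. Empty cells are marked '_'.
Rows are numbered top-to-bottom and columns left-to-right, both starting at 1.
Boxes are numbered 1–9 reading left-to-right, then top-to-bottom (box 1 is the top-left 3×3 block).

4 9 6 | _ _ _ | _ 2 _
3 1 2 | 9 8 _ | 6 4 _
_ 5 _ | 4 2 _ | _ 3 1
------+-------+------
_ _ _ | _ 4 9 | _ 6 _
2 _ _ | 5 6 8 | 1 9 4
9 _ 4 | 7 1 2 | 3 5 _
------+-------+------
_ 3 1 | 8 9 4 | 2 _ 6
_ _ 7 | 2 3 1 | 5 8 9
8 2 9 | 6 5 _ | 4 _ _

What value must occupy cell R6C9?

Row 6 already contains {1, 2, 3, 4, 5, 7, 9}.
Column 9 already contains {1, 4, 6, 9}.
Its 3×3 block (box 6) already contains {1, 3, 4, 5, 6, 9}.
The only value from 1–9 not eliminated is 8, so R6C9 = 8.

8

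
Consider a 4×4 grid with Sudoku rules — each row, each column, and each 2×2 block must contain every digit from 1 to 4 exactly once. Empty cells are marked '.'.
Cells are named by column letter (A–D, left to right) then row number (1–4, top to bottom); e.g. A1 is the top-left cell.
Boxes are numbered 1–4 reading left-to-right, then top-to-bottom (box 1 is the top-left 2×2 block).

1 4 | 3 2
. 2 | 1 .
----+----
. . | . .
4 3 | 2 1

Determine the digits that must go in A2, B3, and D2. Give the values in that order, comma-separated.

3,1,4

For A2:
  Row 2 already contains {1, 2}.
  Column A already contains {1, 4}.
  Its 2×2 block (box 1) already contains {1, 2, 4}.
  The only value from 1–4 not eliminated is 3, so A2 = 3.
For B3:
  Row 3 already contains {}.
  Column B already contains {2, 3, 4}.
  Its 2×2 block (box 3) already contains {3, 4}.
  The only value from 1–4 not eliminated is 1, so B3 = 1.
For D2:
  Row 2 already contains {1, 2}.
  Column D already contains {1, 2}.
  Its 2×2 block (box 2) already contains {1, 2, 3}.
  The only value from 1–4 not eliminated is 4, so D2 = 4.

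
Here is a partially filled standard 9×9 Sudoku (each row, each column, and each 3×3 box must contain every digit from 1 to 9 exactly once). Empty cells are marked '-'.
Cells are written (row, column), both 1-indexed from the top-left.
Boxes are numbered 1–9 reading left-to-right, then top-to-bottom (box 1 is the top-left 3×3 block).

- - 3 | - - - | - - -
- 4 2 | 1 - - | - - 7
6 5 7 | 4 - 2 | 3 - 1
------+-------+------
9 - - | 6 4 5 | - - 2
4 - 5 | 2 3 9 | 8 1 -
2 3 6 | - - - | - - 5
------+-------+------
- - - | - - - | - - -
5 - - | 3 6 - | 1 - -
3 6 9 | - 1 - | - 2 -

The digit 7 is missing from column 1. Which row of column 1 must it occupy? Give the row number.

Consider where 7 can go in column 1.
(1,1) is out (box 1 already has a 7).
(2,1) is out (row 2 already has a 7).
So the only cell in column 1 that can hold 7 is (7,1).
That is row 7.

7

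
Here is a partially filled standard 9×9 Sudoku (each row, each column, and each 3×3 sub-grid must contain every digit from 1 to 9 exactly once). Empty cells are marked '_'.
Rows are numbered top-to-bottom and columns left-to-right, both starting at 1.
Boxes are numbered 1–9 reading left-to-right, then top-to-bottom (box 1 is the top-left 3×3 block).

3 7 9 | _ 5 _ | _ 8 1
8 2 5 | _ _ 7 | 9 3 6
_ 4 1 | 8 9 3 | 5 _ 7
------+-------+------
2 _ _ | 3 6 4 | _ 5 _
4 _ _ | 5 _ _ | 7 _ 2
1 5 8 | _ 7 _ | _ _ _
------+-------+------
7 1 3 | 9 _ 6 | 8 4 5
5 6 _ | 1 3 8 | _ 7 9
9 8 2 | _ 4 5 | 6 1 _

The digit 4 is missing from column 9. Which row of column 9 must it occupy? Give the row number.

6

Consider where 4 can go in column 9.
r4c9 is out (row 4 already has a 4).
r9c9 is out (row 9 already has a 4).
So the only cell in column 9 that can hold 4 is r6c9.
That is row 6.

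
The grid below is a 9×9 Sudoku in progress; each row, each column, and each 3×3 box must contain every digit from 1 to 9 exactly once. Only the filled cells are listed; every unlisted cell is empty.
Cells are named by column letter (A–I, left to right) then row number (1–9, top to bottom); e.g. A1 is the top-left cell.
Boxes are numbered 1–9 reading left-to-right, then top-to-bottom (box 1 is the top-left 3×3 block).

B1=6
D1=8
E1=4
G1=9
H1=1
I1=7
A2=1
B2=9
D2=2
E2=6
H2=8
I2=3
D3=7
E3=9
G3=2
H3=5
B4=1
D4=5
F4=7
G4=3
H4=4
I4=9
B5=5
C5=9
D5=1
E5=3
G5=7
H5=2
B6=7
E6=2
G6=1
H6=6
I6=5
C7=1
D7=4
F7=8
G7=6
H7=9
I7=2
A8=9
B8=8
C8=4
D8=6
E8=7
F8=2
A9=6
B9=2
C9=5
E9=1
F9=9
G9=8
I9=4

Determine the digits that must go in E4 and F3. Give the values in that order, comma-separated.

For E4:
  Row 4 already contains {1, 3, 4, 5, 7, 9}.
  Column E already contains {1, 2, 3, 4, 6, 7, 9}.
  Its 3×3 block (box 5) already contains {1, 2, 3, 5, 7}.
  The only value from 1–9 not eliminated is 8, so E4 = 8.
For F3:
  Consider where 1 can go in column F.
  F1 is out (row 1 already has a 1).
  F2 is out (row 2 already has a 1).
  F5 is out (row 5 already has a 1).
  F6 is out (row 6 already has a 1).
  So the only cell in column F that can hold 1 is F3.
  So F3 = 1.

8,1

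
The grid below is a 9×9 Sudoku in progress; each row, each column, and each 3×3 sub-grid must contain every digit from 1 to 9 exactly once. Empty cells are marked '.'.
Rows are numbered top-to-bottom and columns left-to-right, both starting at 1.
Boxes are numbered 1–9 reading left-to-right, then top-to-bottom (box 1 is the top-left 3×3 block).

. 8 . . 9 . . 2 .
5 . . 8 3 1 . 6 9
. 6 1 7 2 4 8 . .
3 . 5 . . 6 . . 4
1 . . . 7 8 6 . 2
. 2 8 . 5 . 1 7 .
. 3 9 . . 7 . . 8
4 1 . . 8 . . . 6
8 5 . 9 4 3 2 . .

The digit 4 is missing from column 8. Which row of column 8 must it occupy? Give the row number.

Consider where 4 can go in column 8.
r3c8 is out (row 3 already has a 4).
r4c8 is out (row 4 already has a 4).
r5c8 is out (box 6 already has a 4).
r8c8 is out (row 8 already has a 4).
r9c8 is out (row 9 already has a 4).
So the only cell in column 8 that can hold 4 is r7c8.
That is row 7.

7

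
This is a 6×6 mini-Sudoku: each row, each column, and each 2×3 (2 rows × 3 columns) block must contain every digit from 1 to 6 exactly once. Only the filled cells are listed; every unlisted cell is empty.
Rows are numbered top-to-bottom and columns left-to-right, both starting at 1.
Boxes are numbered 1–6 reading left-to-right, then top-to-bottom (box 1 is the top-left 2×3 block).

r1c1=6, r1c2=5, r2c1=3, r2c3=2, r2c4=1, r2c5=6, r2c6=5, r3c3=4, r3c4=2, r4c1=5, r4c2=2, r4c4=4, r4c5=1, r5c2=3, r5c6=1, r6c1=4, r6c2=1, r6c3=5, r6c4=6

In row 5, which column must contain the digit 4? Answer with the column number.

Consider where 4 can go in row 5.
r5c1 is out (column 1 already has a 4).
r5c3 is out (column 3 already has a 4).
r5c4 is out (column 4 already has a 4).
So the only cell in row 5 that can hold 4 is r5c5.
That is column 5.

5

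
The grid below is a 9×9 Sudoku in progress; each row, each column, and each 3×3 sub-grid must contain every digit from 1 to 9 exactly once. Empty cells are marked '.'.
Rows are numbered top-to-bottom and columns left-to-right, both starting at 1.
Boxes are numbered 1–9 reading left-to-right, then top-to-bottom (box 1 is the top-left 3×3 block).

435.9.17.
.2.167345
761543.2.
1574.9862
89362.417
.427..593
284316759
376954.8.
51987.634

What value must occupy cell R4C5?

3

Row 4 already contains {1, 2, 4, 5, 6, 7, 8, 9}.
Column 5 already contains {1, 2, 4, 5, 6, 7, 9}.
Its 3×3 block (box 5) already contains {2, 4, 6, 7, 9}.
The only value from 1–9 not eliminated is 3, so R4C5 = 3.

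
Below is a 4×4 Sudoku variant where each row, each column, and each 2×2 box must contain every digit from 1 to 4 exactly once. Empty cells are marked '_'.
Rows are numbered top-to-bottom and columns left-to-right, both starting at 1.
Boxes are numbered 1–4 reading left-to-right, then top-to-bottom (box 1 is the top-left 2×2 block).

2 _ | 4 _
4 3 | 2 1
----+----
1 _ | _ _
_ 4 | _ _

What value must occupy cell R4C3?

1

Cell R4C3 itself could take any of {1, 3} by direct elimination.
Consider where 1 can go in box 4.
R3C3 is out (row 3 already has a 1).
R3C4 is out (row 3 already has a 1).
R4C4 is out (column 4 already has a 1).
So the only cell in box 4 that can hold 1 is R4C3.
Therefore R4C3 = 1.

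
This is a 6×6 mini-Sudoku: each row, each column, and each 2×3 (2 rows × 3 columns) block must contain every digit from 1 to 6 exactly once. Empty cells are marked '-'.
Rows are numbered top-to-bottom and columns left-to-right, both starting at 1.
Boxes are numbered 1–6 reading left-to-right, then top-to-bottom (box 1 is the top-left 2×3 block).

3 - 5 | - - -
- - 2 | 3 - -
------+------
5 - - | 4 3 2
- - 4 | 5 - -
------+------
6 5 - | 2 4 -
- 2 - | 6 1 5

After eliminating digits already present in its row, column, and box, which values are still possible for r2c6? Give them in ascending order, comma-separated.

Row 2 already contains {2, 3}.
Column 6 already contains {2, 5}.
Its 2×3 block (box 2) already contains {3}.
Removing those from 1–6 leaves {1, 4, 6} as the candidates for r2c6.

1,4,6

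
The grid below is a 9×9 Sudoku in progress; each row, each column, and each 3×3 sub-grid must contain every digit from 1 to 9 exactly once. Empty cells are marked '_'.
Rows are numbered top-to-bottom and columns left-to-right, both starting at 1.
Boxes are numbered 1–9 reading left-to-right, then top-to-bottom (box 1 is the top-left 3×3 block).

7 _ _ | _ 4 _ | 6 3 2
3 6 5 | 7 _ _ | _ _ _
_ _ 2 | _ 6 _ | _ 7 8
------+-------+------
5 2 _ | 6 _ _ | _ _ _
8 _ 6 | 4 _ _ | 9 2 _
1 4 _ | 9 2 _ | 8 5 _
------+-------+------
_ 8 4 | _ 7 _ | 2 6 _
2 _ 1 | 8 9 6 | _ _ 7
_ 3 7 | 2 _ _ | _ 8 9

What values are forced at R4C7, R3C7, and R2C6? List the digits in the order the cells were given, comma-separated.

For R4C7:
  Consider where 7 can go in box 6.
  R4C8 is out (column 8 already has a 7).
  R4C9 is out (column 9 already has a 7).
  R5C9 is out (column 9 already has a 7).
  R6C9 is out (column 9 already has a 7).
  So the only cell in box 6 that can hold 7 is R4C7.
  So R4C7 = 7.
For R3C7:
  Consider where 5 can go in box 3.
  R2C7 is out (row 2 already has a 5).
  R2C8 is out (row 2 already has a 5).
  R2C9 is out (row 2 already has a 5).
  So the only cell in box 3 that can hold 5 is R3C7.
  So R3C7 = 5.
For R2C6:
  Consider where 2 can go in box 2.
  R1C4 is out (row 1 already has a 2).
  R1C6 is out (row 1 already has a 2).
  R2C5 is out (column 5 already has a 2).
  R3C4 is out (row 3 already has a 2).
  R3C6 is out (row 3 already has a 2).
  So the only cell in box 2 that can hold 2 is R2C6.
  So R2C6 = 2.

7,5,2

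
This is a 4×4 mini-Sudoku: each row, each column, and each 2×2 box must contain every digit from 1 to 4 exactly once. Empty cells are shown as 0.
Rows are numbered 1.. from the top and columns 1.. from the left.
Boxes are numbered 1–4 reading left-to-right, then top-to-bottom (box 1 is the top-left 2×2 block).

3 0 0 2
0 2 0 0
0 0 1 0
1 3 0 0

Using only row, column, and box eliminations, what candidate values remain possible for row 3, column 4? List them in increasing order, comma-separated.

Row 3 already contains {1}.
Column 4 already contains {2}.
Its 2×2 block (box 4) already contains {1}.
Removing those from 1–4 leaves {3, 4} as the candidates for row 3, column 4.

3,4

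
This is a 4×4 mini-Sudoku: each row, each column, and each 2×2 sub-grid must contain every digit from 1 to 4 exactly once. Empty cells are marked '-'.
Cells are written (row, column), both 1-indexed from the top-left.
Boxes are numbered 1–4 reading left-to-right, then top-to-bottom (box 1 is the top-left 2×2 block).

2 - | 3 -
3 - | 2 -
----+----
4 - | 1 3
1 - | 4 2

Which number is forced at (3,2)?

Row 3 already contains {1, 3, 4}.
Column 2 already contains {}.
Its 2×2 block (box 3) already contains {1, 4}.
The only value from 1–4 not eliminated is 2, so (3,2) = 2.

2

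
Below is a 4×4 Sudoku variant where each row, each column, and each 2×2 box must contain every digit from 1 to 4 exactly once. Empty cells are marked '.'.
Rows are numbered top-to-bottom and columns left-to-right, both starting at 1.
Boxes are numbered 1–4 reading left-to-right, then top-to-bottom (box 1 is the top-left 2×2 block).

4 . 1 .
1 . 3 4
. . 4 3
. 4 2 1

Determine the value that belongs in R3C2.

1

Cell R3C2 itself could take any of {1, 2} by direct elimination.
Consider where 1 can go in column 2.
R1C2 is out (row 1 already has a 1).
R2C2 is out (row 2 already has a 1).
So the only cell in column 2 that can hold 1 is R3C2.
Therefore R3C2 = 1.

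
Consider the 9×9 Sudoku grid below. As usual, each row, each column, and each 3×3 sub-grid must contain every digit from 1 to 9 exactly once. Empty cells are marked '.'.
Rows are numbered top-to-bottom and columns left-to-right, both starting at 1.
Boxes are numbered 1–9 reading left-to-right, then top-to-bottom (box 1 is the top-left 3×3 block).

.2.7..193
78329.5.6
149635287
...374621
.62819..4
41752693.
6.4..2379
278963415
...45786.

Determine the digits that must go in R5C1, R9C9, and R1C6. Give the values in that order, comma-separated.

3,2,8

For R5C1:
  Consider where 3 can go in row 5.
  R5C7 is out (column 7 already has a 3).
  R5C8 is out (column 8 already has a 3).
  So the only cell in row 5 that can hold 3 is R5C1.
  So R5C1 = 3.
For R9C9:
  Row 9 already contains {4, 5, 6, 7, 8}.
  Column 9 already contains {1, 3, 4, 5, 6, 7, 9}.
  Its 3×3 block (box 9) already contains {1, 3, 4, 5, 6, 7, 8, 9}.
  The only value from 1–9 not eliminated is 2, so R9C9 = 2.
For R1C6:
  Row 1 already contains {1, 2, 3, 7, 9}.
  Column 6 already contains {2, 3, 4, 5, 6, 7, 9}.
  Its 3×3 block (box 2) already contains {2, 3, 5, 6, 7, 9}.
  The only value from 1–9 not eliminated is 8, so R1C6 = 8.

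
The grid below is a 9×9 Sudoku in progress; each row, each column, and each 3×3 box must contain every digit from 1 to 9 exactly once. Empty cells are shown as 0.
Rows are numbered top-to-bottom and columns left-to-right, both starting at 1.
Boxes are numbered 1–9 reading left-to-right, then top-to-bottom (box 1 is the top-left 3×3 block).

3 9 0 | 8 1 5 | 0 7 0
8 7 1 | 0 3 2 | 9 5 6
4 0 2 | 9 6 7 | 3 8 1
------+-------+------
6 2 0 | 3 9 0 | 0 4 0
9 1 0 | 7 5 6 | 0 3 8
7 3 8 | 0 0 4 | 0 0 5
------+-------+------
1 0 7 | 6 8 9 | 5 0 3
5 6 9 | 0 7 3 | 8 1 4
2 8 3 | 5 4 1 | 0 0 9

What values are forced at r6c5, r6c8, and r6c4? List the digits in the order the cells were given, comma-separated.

For r6c5:
  Row 6 already contains {3, 4, 5, 7, 8}.
  Column 5 already contains {1, 3, 4, 5, 6, 7, 8, 9}.
  Its 3×3 block (box 5) already contains {3, 4, 5, 6, 7, 9}.
  The only value from 1–9 not eliminated is 2, so r6c5 = 2.
For r6c8:
  Consider where 9 can go in row 6.
  r6c4 is out (column 4 already has a 9).
  r6c5 is out (column 5 already has a 9).
  r6c7 is out (column 7 already has a 9).
  So the only cell in row 6 that can hold 9 is r6c8.
  So r6c8 = 9.
For r6c4:
  Consider where 1 can go in column 4.
  r2c4 is out (row 2 already has a 1).
  r8c4 is out (row 8 already has a 1).
  So the only cell in column 4 that can hold 1 is r6c4.
  So r6c4 = 1.

2,9,1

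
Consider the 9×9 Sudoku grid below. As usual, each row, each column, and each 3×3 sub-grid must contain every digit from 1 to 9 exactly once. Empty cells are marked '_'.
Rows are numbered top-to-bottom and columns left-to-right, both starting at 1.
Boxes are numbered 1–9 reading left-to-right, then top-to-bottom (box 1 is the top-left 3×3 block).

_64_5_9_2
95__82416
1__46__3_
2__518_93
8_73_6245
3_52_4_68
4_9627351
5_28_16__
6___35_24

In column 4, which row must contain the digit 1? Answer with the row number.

Consider where 1 can go in column 4.
r2c4 is out (row 2 already has a 1).
r9c4 is out (box 8 already has a 1).
So the only cell in column 4 that can hold 1 is r1c4.
That is row 1.

1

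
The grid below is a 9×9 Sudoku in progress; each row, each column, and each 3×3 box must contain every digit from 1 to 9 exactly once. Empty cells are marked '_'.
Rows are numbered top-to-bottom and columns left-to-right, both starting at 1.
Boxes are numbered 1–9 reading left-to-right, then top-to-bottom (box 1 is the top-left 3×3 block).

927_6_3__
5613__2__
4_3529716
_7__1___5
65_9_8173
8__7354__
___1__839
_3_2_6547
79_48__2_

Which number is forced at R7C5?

Cell R7C5 itself could take any of {5, 7} by direct elimination.
Consider where 5 can go in box 8.
R7C6 is out (column 6 already has a 5).
R8C5 is out (row 8 already has a 5).
R9C6 is out (column 6 already has a 5).
So the only cell in box 8 that can hold 5 is R7C5.
Therefore R7C5 = 5.

5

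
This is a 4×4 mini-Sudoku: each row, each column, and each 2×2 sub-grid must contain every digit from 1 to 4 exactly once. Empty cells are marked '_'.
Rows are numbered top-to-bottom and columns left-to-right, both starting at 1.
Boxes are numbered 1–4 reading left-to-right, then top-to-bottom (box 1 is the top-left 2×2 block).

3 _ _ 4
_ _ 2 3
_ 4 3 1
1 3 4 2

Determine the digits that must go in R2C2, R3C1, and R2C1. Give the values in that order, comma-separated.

For R2C2:
  Row 2 already contains {2, 3}.
  Column 2 already contains {3, 4}.
  Its 2×2 block (box 1) already contains {3}.
  The only value from 1–4 not eliminated is 1, so R2C2 = 1.
For R3C1:
  Row 3 already contains {1, 3, 4}.
  Column 1 already contains {1, 3}.
  Its 2×2 block (box 3) already contains {1, 3, 4}.
  The only value from 1–4 not eliminated is 2, so R3C1 = 2.
For R2C1:
  Row 2 already contains {2, 3}.
  Column 1 already contains {1, 3}.
  Its 2×2 block (box 1) already contains {3}.
  The only value from 1–4 not eliminated is 4, so R2C1 = 4.

1,2,4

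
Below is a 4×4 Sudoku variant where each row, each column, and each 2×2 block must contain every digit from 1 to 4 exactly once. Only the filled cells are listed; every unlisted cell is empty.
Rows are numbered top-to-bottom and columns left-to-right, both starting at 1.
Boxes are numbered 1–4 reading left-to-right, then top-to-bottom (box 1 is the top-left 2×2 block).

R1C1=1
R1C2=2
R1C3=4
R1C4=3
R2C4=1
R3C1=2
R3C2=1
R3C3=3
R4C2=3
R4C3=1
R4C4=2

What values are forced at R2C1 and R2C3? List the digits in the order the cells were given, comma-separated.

3,2

For R2C1:
  Consider where 3 can go in row 2.
  R2C2 is out (column 2 already has a 3).
  R2C3 is out (column 3 already has a 3).
  So the only cell in row 2 that can hold 3 is R2C1.
  So R2C1 = 3.
For R2C3:
  Row 2 already contains {1}.
  Column 3 already contains {1, 3, 4}.
  Its 2×2 block (box 2) already contains {1, 3, 4}.
  The only value from 1–4 not eliminated is 2, so R2C3 = 2.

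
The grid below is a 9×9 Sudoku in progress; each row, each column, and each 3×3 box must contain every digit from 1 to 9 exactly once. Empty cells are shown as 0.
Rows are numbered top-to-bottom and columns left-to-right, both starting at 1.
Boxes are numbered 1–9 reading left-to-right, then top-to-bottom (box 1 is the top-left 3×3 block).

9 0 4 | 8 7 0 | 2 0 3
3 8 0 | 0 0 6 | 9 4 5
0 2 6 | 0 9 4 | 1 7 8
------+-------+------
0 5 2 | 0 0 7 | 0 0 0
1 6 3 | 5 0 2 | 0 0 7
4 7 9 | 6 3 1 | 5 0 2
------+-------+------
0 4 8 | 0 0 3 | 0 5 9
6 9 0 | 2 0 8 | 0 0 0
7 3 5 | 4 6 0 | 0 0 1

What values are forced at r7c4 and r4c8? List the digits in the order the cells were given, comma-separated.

7,1

For r7c4:
  Consider where 7 can go in column 4.
  r2c4 is out (box 2 already has a 7).
  r3c4 is out (row 3 already has a 7).
  r4c4 is out (row 4 already has a 7).
  So the only cell in column 4 that can hold 7 is r7c4.
  So r7c4 = 7.
For r4c8:
  Consider where 1 can go in column 8.
  r1c8 is out (box 3 already has a 1).
  r5c8 is out (row 5 already has a 1).
  r6c8 is out (row 6 already has a 1).
  r8c8 is out (box 9 already has a 1).
  r9c8 is out (row 9 already has a 1).
  So the only cell in column 8 that can hold 1 is r4c8.
  So r4c8 = 1.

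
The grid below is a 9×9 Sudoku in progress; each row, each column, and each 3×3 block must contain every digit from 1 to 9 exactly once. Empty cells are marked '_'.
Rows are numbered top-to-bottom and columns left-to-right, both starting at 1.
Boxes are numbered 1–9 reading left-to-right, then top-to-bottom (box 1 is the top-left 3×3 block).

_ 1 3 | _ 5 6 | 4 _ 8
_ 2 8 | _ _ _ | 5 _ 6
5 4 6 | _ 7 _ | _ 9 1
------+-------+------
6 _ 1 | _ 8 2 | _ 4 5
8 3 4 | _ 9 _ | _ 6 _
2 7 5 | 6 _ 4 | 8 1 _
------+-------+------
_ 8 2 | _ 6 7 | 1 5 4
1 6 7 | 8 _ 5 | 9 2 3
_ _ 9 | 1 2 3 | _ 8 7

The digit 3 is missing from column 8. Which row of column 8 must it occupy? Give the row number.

2

Consider where 3 can go in column 8.
R1C8 is out (row 1 already has a 3).
So the only cell in column 8 that can hold 3 is R2C8.
That is row 2.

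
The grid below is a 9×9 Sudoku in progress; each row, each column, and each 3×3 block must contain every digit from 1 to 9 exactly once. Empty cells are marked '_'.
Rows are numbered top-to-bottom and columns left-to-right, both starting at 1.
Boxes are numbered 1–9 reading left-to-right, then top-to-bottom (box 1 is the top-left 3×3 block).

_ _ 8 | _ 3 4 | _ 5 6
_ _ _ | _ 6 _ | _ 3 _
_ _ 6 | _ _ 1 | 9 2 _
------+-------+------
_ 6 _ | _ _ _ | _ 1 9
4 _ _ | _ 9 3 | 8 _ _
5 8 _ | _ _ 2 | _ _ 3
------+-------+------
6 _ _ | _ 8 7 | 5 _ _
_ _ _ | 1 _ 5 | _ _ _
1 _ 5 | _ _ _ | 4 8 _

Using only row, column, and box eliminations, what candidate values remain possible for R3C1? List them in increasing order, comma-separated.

Row 3 already contains {1, 2, 6, 9}.
Column 1 already contains {1, 4, 5, 6}.
Its 3×3 block (box 1) already contains {6, 8}.
Removing those from 1–9 leaves {3, 7} as the candidates for R3C1.

3,7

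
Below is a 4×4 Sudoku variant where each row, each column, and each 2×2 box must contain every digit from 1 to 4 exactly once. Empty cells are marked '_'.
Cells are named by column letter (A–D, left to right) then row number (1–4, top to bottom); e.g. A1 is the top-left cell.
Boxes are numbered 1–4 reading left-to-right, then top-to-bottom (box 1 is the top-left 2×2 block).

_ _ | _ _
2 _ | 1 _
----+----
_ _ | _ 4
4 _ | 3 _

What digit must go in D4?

1

Cell D4 itself could take any of {1, 2} by direct elimination.
Consider where 1 can go in column D.
D1 is out (box 2 already has a 1).
D2 is out (row 2 already has a 1).
So the only cell in column D that can hold 1 is D4.
Therefore D4 = 1.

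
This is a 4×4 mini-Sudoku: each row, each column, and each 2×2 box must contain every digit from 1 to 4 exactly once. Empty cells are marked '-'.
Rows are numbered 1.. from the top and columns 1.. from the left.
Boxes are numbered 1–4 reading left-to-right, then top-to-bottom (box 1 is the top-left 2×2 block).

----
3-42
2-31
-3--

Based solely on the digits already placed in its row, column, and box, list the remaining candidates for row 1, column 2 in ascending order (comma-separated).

1,2,4

Row 1 already contains {}.
Column 2 already contains {3}.
Its 2×2 block (box 1) already contains {3}.
Removing those from 1–4 leaves {1, 2, 4} as the candidates for row 1, column 2.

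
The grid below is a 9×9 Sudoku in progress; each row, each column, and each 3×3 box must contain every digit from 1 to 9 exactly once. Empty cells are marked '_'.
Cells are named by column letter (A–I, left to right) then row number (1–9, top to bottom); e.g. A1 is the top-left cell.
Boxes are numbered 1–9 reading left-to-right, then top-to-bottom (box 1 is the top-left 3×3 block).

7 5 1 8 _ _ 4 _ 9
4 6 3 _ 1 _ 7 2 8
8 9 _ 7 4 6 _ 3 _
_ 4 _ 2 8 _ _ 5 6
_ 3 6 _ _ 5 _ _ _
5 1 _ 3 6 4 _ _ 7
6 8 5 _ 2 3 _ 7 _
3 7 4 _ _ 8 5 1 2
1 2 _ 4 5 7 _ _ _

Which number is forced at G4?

Cell G4 itself could take any of {1, 3, 9} by direct elimination.
Consider where 3 can go in row 4.
A4 is out (column A already has a 3).
C4 is out (column C already has a 3).
F4 is out (column F already has a 3).
So the only cell in row 4 that can hold 3 is G4.
Therefore G4 = 3.

3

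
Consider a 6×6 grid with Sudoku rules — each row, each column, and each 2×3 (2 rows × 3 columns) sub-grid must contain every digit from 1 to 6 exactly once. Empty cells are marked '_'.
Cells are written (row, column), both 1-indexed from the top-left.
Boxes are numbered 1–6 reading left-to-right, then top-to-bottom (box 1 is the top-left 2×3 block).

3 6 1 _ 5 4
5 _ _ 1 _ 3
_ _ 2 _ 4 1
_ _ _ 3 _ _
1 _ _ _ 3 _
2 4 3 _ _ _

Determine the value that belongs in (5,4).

4

Cell (5,4) itself could take any of {2, 4, 5, 6} by direct elimination.
Consider where 4 can go in box 6.
(5,6) is out (column 6 already has a 4).
(6,4) is out (row 6 already has a 4).
(6,5) is out (row 6 already has a 4).
(6,6) is out (row 6 already has a 4).
So the only cell in box 6 that can hold 4 is (5,4).
Therefore (5,4) = 4.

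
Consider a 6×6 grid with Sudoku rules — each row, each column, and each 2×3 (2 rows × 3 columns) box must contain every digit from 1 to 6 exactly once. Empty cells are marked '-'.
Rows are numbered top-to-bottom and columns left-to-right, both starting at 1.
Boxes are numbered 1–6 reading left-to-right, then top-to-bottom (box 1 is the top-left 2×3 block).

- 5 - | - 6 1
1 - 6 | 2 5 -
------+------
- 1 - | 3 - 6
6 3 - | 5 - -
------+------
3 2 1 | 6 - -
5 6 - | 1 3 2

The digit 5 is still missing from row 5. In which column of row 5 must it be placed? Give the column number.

6

Consider where 5 can go in row 5.
r5c5 is out (column 5 already has a 5).
So the only cell in row 5 that can hold 5 is r5c6.
That is column 6.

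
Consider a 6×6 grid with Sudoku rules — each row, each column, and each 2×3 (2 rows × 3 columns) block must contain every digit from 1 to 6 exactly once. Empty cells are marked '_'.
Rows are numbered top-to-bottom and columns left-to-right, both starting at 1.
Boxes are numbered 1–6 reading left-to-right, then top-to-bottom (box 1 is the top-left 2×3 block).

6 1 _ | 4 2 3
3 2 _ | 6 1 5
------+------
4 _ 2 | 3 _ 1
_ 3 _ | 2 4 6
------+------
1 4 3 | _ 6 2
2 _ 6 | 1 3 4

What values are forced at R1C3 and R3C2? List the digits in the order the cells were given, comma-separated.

For R1C3:
  Row 1 already contains {1, 2, 3, 4, 6}.
  Column 3 already contains {2, 3, 6}.
  Its 2×3 block (box 1) already contains {1, 2, 3, 6}.
  The only value from 1–6 not eliminated is 5, so R1C3 = 5.
For R3C2:
  Consider where 6 can go in box 3.
  R4C1 is out (row 4 already has a 6).
  R4C3 is out (row 4 already has a 6).
  So the only cell in box 3 that can hold 6 is R3C2.
  So R3C2 = 6.

5,6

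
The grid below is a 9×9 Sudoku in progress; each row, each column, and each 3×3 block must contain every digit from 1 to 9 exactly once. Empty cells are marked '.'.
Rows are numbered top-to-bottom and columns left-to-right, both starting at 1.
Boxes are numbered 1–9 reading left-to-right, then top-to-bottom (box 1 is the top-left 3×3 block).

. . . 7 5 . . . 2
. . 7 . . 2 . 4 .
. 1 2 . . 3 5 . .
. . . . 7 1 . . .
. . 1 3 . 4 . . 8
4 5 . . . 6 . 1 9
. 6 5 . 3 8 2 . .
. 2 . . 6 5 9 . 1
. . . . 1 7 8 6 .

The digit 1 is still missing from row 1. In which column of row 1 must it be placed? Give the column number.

Consider where 1 can go in row 1.
R1C1 is out (box 1 already has a 1).
R1C2 is out (column 2 already has a 1).
R1C3 is out (column 3 already has a 1).
R1C6 is out (column 6 already has a 1).
R1C8 is out (column 8 already has a 1).
So the only cell in row 1 that can hold 1 is R1C7.
That is column 7.

7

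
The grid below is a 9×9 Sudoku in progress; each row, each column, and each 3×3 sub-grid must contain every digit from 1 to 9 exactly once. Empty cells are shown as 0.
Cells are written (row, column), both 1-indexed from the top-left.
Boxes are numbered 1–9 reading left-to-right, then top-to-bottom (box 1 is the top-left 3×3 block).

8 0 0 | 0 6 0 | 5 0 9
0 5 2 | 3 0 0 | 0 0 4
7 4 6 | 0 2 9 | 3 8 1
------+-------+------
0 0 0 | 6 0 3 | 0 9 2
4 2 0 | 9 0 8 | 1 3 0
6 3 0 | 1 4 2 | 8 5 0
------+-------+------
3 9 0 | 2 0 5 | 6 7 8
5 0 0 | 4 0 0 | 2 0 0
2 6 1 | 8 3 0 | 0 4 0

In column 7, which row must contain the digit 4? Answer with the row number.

Consider where 4 can go in column 7.
(2,7) is out (row 2 already has a 4).
(9,7) is out (row 9 already has a 4).
So the only cell in column 7 that can hold 4 is (4,7).
That is row 4.

4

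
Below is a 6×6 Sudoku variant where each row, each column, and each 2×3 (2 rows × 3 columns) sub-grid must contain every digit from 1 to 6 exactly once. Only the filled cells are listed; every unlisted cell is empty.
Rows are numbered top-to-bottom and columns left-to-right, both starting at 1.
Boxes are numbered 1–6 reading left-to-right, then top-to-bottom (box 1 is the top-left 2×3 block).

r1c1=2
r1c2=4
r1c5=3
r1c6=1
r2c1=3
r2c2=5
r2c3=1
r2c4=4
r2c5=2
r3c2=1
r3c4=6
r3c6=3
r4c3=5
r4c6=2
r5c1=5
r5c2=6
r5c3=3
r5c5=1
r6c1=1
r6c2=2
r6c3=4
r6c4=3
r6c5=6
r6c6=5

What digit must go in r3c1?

Row 3 already contains {1, 3, 6}.
Column 1 already contains {1, 2, 3, 5}.
Its 2×3 block (box 3) already contains {1, 5}.
The only value from 1–6 not eliminated is 4, so r3c1 = 4.

4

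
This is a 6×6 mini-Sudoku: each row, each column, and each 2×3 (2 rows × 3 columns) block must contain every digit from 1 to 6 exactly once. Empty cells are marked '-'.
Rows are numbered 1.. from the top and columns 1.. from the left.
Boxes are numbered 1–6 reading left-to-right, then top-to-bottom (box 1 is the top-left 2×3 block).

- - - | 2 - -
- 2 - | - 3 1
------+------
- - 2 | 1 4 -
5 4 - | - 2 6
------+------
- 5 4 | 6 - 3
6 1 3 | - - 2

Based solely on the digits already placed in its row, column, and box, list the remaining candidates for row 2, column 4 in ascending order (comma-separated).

Row 2 already contains {1, 2, 3}.
Column 4 already contains {1, 2, 6}.
Its 2×3 block (box 2) already contains {1, 2, 3}.
Removing those from 1–6 leaves {4, 5} as the candidates for row 2, column 4.

4,5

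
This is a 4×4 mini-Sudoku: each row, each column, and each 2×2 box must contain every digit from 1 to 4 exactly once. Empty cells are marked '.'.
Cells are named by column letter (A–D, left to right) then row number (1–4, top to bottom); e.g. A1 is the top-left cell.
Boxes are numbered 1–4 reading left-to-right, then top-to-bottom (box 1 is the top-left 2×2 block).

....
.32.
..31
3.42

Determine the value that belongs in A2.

Cell A2 itself could take any of {1, 4} by direct elimination.
Consider where 1 can go in row 2.
D2 is out (column D already has a 1).
So the only cell in row 2 that can hold 1 is A2.
Therefore A2 = 1.

1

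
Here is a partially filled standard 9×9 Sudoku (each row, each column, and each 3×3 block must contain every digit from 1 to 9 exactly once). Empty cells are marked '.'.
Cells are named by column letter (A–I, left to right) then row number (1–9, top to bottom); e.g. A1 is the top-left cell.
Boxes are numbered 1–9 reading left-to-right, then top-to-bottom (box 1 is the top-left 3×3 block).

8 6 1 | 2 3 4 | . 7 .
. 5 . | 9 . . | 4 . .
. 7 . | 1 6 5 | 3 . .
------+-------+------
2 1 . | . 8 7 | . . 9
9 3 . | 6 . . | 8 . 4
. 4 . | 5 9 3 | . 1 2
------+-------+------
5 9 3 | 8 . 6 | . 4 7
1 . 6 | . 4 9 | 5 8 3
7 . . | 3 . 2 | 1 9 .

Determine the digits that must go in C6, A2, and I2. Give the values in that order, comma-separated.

8,3,1

For C6:
  Consider where 8 can go in row 6.
  A6 is out (column A already has a 8).
  G6 is out (column G already has a 8).
  So the only cell in row 6 that can hold 8 is C6.
  So C6 = 8.
For A2:
  Row 2 already contains {4, 5, 9}.
  Column A already contains {1, 2, 5, 7, 8, 9}.
  Its 3×3 block (box 1) already contains {1, 5, 6, 7, 8}.
  The only value from 1–9 not eliminated is 3, so A2 = 3.
For I2:
  Consider where 1 can go in box 3.
  G1 is out (row 1 already has a 1).
  I1 is out (row 1 already has a 1).
  H2 is out (column H already has a 1).
  H3 is out (row 3 already has a 1).
  I3 is out (row 3 already has a 1).
  So the only cell in box 3 that can hold 1 is I2.
  So I2 = 1.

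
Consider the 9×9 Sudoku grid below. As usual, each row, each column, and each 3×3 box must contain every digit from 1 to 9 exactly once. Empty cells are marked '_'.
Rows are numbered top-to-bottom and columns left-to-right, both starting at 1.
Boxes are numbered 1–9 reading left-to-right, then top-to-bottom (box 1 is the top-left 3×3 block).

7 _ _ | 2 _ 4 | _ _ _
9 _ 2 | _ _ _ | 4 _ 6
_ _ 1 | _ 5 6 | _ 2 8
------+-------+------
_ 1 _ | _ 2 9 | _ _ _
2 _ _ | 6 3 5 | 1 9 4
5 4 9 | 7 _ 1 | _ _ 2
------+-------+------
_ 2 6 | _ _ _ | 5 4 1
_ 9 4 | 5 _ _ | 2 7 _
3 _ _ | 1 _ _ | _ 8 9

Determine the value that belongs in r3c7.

7

Cell r3c7 itself could take any of {3, 7, 9} by direct elimination.
Consider where 7 can go in box 3.
r1c7 is out (row 1 already has a 7).
r1c8 is out (row 1 already has a 7).
r1c9 is out (row 1 already has a 7).
r2c8 is out (column 8 already has a 7).
So the only cell in box 3 that can hold 7 is r3c7.
Therefore r3c7 = 7.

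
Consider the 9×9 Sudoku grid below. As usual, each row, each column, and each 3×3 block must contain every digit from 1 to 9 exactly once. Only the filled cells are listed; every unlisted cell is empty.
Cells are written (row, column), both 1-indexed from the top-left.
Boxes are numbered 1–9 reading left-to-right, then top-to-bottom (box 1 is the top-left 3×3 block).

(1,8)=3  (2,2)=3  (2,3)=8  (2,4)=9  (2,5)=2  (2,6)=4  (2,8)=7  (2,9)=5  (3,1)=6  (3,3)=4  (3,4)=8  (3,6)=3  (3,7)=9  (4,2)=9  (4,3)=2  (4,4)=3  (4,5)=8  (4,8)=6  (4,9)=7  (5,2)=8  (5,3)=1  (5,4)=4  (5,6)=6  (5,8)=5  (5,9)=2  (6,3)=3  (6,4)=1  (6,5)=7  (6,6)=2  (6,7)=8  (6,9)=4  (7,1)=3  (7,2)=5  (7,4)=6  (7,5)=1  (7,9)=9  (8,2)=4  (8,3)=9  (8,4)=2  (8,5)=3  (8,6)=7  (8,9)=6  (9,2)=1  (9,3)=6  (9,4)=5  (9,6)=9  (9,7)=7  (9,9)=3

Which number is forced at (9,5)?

Row 9 already contains {1, 3, 5, 6, 7, 9}.
Column 5 already contains {1, 2, 3, 7, 8}.
Its 3×3 block (box 8) already contains {1, 2, 3, 5, 6, 7, 9}.
The only value from 1–9 not eliminated is 4, so (9,5) = 4.

4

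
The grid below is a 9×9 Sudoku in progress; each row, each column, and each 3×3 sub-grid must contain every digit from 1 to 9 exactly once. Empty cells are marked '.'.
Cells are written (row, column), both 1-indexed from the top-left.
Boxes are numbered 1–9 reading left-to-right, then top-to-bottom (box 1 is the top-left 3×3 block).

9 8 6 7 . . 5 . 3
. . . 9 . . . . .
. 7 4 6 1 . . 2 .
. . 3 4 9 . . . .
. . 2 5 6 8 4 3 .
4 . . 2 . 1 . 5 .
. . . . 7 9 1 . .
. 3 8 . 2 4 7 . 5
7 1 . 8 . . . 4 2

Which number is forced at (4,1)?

Cell (4,1) itself could take any of {1, 5, 6, 8} by direct elimination.
Consider where 8 can go in box 4.
(4,2) is out (column 2 already has a 8).
(5,1) is out (row 5 already has a 8).
(5,2) is out (row 5 already has a 8).
(6,2) is out (column 2 already has a 8).
(6,3) is out (column 3 already has a 8).
So the only cell in box 4 that can hold 8 is (4,1).
Therefore (4,1) = 8.

8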